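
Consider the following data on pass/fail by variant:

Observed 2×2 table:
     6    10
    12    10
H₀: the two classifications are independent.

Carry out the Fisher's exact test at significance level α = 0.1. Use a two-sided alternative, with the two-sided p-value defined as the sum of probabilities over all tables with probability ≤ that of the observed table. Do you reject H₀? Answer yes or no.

reject H₀: no

Margins: r₁=16, r₂=22, c₁=18, c₂=20, n=38
p_obs = C(16,6)·C(22,12)/C(38,18); sum pmf over tables with pmf ≤ p_obs
p-value (two-sided) = 0.34234
At α=0.1: p ≥ α → fail to reject H₀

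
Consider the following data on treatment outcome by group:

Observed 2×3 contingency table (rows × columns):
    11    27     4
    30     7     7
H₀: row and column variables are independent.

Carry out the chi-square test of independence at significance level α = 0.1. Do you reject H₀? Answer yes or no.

reject H₀: yes

Row totals [42, 44], col totals [41, 34, 11], n=86
χ² = (11−20.02)²/20.02 + (27−16.60)²/16.60 + (4−5.37)²/5.37 + (30−20.98)²/20.98 + (7−17.40)²/17.40 + (7−5.63)²/5.63 = 21.3528
df = 2
p-value (upper-tail) = 0.00002
At α=0.1: p < α → reject H₀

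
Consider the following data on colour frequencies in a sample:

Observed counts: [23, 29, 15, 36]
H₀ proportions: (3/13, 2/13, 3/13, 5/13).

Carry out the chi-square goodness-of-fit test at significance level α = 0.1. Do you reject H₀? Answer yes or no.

n = 103; E_i = n·p_i = [23.77, 15.85, 23.77, 39.62]
χ² = (23−23.77)²/23.77 + (29−15.85)²/15.85 + (15−23.77)²/23.77 + (36−39.62)²/39.62 = 14.5091
df = 3
p-value (upper-tail) = 0.00229
At α=0.1: p < α → reject H₀

reject H₀: yes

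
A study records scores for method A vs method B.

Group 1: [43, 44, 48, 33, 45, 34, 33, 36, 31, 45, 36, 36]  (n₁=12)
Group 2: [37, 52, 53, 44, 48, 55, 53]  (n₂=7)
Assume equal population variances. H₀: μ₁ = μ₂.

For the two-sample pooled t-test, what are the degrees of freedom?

df = n₁ + n₂ − 2 = 12 + 7 − 2 = 17

degrees of freedom = 17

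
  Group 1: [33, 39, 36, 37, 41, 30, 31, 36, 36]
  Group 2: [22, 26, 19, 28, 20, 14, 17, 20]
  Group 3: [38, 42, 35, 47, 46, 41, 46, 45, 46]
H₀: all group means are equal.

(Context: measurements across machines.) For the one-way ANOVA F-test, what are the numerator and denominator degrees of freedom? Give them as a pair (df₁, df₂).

degrees of freedom = [2, 23]

k = 3 groups, N = 26 total
df = (k−1, N−k) = (3−1, 26−3) = (2, 23)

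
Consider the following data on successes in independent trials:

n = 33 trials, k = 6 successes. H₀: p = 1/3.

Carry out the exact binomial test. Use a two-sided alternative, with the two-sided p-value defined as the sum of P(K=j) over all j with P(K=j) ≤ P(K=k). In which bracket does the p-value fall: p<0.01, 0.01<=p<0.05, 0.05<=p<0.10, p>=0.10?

Exact binomial: n=33, k=6, p₀=1/3=0.3333
P(X=j) = C(n,j)·p₀^j·(1−p₀)^(n−j); p = Σ P(X=j) over j with P(X=j) ≤ P(X=6)
p-value (two-sided) = 0.06692
→ bracket: 0.05<=p<0.10

p-value bracket: 0.05<=p<0.10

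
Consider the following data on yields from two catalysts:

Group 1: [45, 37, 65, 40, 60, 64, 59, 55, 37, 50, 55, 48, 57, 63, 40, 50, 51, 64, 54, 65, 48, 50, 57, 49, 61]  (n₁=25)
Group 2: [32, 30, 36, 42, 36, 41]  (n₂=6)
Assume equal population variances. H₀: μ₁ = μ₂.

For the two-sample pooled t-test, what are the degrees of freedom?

df = n₁ + n₂ − 2 = 25 + 6 − 2 = 29

degrees of freedom = 29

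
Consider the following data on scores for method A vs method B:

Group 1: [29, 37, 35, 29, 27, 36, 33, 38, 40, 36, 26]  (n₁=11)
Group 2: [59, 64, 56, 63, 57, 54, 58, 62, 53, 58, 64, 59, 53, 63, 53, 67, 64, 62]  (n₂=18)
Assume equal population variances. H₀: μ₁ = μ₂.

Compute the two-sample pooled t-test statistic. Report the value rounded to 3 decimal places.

x̄₁=33.273, s₁=4.777, n₁=11
x̄₂=59.389, s₂=4.434, n₂=18
s_p² = [10·4.777² + 17·4.434²]/27 = 20.8318
SE = √(s_p²·(1/11+1/18)) = 1.7467
t = (33.273−59.389)/1.7467 = -14.9513
df = 27

test statistic = -14.951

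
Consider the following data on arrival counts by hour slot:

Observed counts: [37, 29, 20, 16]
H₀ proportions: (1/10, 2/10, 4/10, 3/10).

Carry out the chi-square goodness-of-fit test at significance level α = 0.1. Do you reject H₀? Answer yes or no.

reject H₀: yes

n = 102; E_i = n·p_i = [10.20, 20.40, 40.80, 30.60]
χ² = (37−10.20)²/10.20 + (29−20.40)²/20.40 + (20−40.80)²/40.80 + (16−30.60)²/30.60 = 91.6111
df = 3
p-value (upper-tail) = 0.00000
At α=0.1: p < α → reject H₀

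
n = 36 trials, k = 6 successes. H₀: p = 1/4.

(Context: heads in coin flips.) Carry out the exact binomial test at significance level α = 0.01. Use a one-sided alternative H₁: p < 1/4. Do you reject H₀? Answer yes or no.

Exact binomial: n=36, k=6, p₀=1/4=0.2500
P(X≤6) from Σ C(n,i)·p₀^i·(1−p₀)^(n−i)
p-value (one-sided, H₁ less) = 0.16839
At α=0.01: p ≥ α → fail to reject H₀

reject H₀: no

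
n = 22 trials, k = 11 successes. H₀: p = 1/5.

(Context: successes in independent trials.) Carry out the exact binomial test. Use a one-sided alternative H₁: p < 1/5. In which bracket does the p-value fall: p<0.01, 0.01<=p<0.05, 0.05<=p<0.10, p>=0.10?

p-value bracket: p>=0.10

Exact binomial: n=22, k=11, p₀=1/5=0.2000
P(X≤11) from Σ C(n,i)·p₀^i·(1−p₀)^(n−i)
p-value (one-sided, H₁ less) = 0.99965
→ bracket: p>=0.10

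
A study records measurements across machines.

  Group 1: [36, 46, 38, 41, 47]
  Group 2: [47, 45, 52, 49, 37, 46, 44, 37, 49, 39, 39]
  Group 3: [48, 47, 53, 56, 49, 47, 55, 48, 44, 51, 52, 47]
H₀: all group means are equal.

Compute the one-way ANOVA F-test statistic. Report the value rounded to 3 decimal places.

test statistic = 7.506

Group means [41.60, 44.00, 49.75], grand mean 46.036
SSB = Σnᵢ(x̄ᵢ−x̄)² = 309.514; SSW = ΣΣ(x−x̄ᵢ)² = 515.450
MSB = 309.514/2 = 154.7571; MSW = 515.450/25 = 20.6180
F = MSB/MSW = 7.5059
df = (2, 25)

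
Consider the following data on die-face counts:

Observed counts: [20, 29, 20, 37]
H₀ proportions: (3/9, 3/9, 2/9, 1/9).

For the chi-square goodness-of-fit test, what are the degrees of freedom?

df = k − 1 = 4 − 1 = 3

degrees of freedom = 3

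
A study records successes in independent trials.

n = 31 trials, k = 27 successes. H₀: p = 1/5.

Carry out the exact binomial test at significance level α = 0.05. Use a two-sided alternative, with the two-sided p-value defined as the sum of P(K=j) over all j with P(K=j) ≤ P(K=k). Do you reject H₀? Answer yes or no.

Exact binomial: n=31, k=27, p₀=1/5=0.2000
P(X=j) = C(n,j)·p₀^j·(1−p₀)^(n−j); p = Σ P(X=j) over j with P(X=j) ≤ P(X=27)
p-value (two-sided) = 0.00000
At α=0.05: p < α → reject H₀

reject H₀: yes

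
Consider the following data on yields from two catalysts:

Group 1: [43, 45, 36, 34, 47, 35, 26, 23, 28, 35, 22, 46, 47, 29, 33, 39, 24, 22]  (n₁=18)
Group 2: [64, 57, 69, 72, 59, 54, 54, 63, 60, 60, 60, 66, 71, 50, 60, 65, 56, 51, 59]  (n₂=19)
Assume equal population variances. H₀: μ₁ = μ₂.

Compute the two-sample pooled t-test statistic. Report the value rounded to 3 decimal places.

x̄₁=34.111, s₁=8.911, n₁=18
x̄₂=60.526, s₂=6.266, n₂=19
s_p² = [17·8.911² + 18·6.266²]/35 = 58.7576
SE = √(s_p²·(1/18+1/19)) = 2.5213
t = (34.111−60.526)/2.5213 = -10.4769
df = 35

test statistic = -10.477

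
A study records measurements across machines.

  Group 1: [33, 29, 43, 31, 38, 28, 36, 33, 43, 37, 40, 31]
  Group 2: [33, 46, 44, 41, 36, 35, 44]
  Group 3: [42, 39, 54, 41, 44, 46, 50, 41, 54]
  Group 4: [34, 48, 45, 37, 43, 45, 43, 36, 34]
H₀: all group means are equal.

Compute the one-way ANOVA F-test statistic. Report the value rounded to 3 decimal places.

test statistic = 6.703

Group means [35.17, 39.86, 45.67, 40.56], grand mean 39.919
SSB = Σnᵢ(x̄ᵢ−x̄)² = 572.011; SSW = ΣΣ(x−x̄ᵢ)² = 938.746
MSB = 572.011/3 = 190.6702; MSW = 938.746/33 = 28.4468
F = MSB/MSW = 6.7027
df = (3, 33)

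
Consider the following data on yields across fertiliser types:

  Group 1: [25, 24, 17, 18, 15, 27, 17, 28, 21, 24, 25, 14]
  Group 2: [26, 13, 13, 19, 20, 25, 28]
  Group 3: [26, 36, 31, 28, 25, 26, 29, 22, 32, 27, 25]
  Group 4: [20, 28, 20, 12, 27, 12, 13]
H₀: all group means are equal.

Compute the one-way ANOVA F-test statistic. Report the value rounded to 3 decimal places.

Group means [21.25, 20.57, 27.91, 18.86], grand mean 22.649
SSB = Σnᵢ(x̄ᵢ−x̄)² = 458.702; SSW = ΣΣ(x−x̄ᵢ)² = 915.731
MSB = 458.702/3 = 152.9006; MSW = 915.731/33 = 27.7494
F = MSB/MSW = 5.5101
df = (3, 33)

test statistic = 5.510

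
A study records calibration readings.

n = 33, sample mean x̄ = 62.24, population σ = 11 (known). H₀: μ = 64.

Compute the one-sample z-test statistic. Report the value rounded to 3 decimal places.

test statistic = -0.919

SE = σ/√n = 11/√33 = 1.9149
z = (x̄−μ₀)/SE = (62.24−64)/1.9149 = -0.9191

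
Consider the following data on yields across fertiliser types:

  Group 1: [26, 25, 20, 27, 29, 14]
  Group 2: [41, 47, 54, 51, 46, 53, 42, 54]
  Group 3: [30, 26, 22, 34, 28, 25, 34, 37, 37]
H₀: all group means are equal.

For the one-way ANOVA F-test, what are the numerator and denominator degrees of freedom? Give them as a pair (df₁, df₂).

k = 3 groups, N = 23 total
df = (k−1, N−k) = (3−1, 23−3) = (2, 20)

degrees of freedom = [2, 20]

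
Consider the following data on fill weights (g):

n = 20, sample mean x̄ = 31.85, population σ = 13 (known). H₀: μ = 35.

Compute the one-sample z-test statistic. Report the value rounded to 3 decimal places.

SE = σ/√n = 13/√20 = 2.9069
z = (x̄−μ₀)/SE = (31.85−35)/2.9069 = -1.0836

test statistic = -1.084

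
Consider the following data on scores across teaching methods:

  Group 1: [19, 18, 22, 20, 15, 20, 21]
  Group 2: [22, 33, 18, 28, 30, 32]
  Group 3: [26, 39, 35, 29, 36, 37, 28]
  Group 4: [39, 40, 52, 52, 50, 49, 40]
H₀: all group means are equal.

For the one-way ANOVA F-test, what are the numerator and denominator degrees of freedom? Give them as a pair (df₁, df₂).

degrees of freedom = [3, 23]

k = 4 groups, N = 27 total
df = (k−1, N−k) = (4−1, 27−4) = (3, 23)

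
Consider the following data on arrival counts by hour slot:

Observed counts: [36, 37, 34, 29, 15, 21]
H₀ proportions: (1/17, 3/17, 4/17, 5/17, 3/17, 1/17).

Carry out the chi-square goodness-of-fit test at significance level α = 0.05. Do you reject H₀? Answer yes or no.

n = 172; E_i = n·p_i = [10.12, 30.35, 40.47, 50.59, 30.35, 10.12]
χ² = (36−10.12)²/10.12 + (37−30.35)²/30.35 + (34−40.47)²/40.47 + (29−50.59)²/50.59 + (15−30.35)²/30.35 + (21−10.12)²/10.12 = 97.3841
df = 5
p-value (upper-tail) = 0.00000
At α=0.05: p < α → reject H₀

reject H₀: yes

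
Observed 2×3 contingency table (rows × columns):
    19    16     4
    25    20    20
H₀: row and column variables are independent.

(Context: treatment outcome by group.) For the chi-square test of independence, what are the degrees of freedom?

degrees of freedom = 2

df = (r−1)(c−1) = (2−1)·(3−1) = 2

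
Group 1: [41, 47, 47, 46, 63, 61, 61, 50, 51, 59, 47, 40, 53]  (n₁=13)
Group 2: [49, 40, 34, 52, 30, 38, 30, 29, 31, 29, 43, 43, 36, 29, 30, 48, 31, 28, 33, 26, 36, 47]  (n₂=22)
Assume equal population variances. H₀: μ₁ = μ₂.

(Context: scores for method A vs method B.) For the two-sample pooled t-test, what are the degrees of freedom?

degrees of freedom = 33

df = n₁ + n₂ − 2 = 13 + 22 − 2 = 33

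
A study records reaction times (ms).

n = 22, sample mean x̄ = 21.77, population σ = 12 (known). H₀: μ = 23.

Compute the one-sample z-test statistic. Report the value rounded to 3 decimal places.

SE = σ/√n = 12/√22 = 2.5584
z = (x̄−μ₀)/SE = (21.77−23)/2.5584 = -0.4808

test statistic = -0.481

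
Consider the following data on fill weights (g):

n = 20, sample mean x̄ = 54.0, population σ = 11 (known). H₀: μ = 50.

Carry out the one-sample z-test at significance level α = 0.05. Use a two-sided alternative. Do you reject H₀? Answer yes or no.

SE = σ/√n = 11/√20 = 2.4597
z = (x̄−μ₀)/SE = (54.0−50)/2.4597 = 1.6262
p-value (two-sided) = 0.10390
At α=0.05: p ≥ α → fail to reject H₀

reject H₀: no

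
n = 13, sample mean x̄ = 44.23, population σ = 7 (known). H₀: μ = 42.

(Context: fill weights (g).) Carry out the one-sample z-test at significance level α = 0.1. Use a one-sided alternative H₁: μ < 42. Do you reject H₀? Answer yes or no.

SE = σ/√n = 7/√13 = 1.9415
z = (x̄−μ₀)/SE = (44.23−42)/1.9415 = 1.1486
p-value (one-sided, H₁ less) = 0.87464
At α=0.1: p ≥ α → fail to reject H₀

reject H₀: no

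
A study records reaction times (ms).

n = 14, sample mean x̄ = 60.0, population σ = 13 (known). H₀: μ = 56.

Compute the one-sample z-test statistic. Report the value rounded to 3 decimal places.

test statistic = 1.151

SE = σ/√n = 13/√14 = 3.4744
z = (x̄−μ₀)/SE = (60.0−56)/3.4744 = 1.1513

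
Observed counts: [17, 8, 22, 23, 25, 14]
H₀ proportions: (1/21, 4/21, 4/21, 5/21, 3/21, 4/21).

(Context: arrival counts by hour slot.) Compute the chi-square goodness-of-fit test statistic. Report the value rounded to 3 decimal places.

test statistic = 43.035

n = 109; E_i = n·p_i = [5.19, 20.76, 20.76, 25.95, 15.57, 20.76]
χ² = (17−5.19)²/5.19 + (8−20.76)²/20.76 + (22−20.76)²/20.76 + (23−25.95)²/25.95 + (25−15.57)²/15.57 + (14−20.76)²/20.76 = 43.0349
df = 5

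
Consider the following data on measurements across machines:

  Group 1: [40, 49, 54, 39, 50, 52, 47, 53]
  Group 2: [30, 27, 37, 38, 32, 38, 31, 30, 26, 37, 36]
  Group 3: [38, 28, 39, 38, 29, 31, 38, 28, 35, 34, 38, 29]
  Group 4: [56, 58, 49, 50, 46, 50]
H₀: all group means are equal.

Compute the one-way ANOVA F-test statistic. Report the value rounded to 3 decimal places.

test statistic = 33.946

Group means [48.00, 32.91, 33.75, 51.50], grand mean 39.459
SSB = Σnᵢ(x̄ᵢ−x̄)² = 2316.530; SSW = ΣΣ(x−x̄ᵢ)² = 750.659
MSB = 2316.530/3 = 772.1767; MSW = 750.659/33 = 22.7472
F = MSB/MSW = 33.9459
df = (3, 33)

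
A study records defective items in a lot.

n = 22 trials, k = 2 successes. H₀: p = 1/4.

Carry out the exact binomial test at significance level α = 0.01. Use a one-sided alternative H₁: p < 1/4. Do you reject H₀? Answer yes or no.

Exact binomial: n=22, k=2, p₀=1/4=0.2500
P(X≤2) from Σ C(n,i)·p₀^i·(1−p₀)^(n−i)
p-value (one-sided, H₁ less) = 0.06065
At α=0.01: p ≥ α → fail to reject H₀

reject H₀: no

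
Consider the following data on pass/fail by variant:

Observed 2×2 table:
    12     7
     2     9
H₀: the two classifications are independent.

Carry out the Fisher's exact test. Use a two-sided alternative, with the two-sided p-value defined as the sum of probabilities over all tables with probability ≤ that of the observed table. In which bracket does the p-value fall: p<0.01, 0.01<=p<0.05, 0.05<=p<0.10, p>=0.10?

Margins: r₁=19, r₂=11, c₁=14, c₂=16, n=30
p_obs = C(19,12)·C(11,2)/C(30,14); sum pmf over tables with pmf ≤ p_obs
p-value (two-sided) = 0.02589
→ bracket: 0.01<=p<0.05

p-value bracket: 0.01<=p<0.05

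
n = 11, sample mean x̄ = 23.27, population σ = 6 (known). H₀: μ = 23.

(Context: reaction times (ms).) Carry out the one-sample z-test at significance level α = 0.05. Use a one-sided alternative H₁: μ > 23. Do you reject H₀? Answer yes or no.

reject H₀: no

SE = σ/√n = 6/√11 = 1.8091
z = (x̄−μ₀)/SE = (23.27−23)/1.8091 = 0.1492
p-value (one-sided, H₁ greater) = 0.44068
At α=0.05: p ≥ α → fail to reject H₀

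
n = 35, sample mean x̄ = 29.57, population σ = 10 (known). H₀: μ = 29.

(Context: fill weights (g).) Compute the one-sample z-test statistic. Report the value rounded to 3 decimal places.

SE = σ/√n = 10/√35 = 1.6903
z = (x̄−μ₀)/SE = (29.57−29)/1.6903 = 0.3372

test statistic = 0.337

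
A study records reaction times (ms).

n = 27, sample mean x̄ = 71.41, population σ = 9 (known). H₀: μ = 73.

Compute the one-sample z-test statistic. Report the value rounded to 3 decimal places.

SE = σ/√n = 9/√27 = 1.7321
z = (x̄−μ₀)/SE = (71.41−73)/1.7321 = -0.9180

test statistic = -0.918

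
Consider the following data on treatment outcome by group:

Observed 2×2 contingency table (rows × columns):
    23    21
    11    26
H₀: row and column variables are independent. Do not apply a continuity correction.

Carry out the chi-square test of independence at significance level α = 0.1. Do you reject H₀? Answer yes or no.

Row totals [44, 37], col totals [34, 47], n=81
χ² = (23−18.47)²/18.47 + (21−25.53)²/25.53 + (11−15.53)²/15.53 + (26−21.47)²/21.47 = 4.1936
df = 1
p-value (upper-tail) = 0.04058
At α=0.1: p < α → reject H₀

reject H₀: yes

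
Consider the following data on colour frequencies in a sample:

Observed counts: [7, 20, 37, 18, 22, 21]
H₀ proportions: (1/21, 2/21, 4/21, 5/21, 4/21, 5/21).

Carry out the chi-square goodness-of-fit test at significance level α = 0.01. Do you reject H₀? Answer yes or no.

reject H₀: yes

n = 125; E_i = n·p_i = [5.95, 11.90, 23.81, 29.76, 23.81, 29.76]
χ² = (7−5.95)²/5.95 + (20−11.90)²/11.90 + (37−23.81)²/23.81 + (18−29.76)²/29.76 + (22−23.81)²/23.81 + (21−29.76)²/29.76 = 20.3620
df = 5
p-value (upper-tail) = 0.00107
At α=0.01: p < α → reject H₀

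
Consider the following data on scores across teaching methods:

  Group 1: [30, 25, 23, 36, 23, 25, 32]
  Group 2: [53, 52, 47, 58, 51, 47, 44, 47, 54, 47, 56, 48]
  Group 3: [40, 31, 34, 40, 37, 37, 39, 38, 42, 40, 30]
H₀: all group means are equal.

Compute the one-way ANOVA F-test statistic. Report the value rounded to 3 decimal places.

test statistic = 64.698

Group means [27.71, 50.33, 37.09], grand mean 40.200
SSB = Σnᵢ(x̄ᵢ−x̄)² = 2429.796; SSW = ΣΣ(x−x̄ᵢ)² = 507.004
MSB = 2429.796/2 = 1214.8978; MSW = 507.004/27 = 18.7779
F = MSB/MSW = 64.6981
df = (2, 27)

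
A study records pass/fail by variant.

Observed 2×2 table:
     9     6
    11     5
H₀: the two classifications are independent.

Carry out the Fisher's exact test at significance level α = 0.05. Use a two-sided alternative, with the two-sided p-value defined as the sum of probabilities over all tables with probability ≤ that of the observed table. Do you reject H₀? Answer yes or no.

Margins: r₁=15, r₂=16, c₁=20, c₂=11, n=31
p_obs = C(15,9)·C(16,11)/C(31,20); sum pmf over tables with pmf ≤ p_obs
p-value (two-sided) = 0.71599
At α=0.05: p ≥ α → fail to reject H₀

reject H₀: no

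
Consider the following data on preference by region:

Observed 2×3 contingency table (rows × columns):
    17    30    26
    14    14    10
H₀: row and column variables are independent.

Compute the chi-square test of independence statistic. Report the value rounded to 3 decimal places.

test statistic = 2.425

Row totals [73, 38], col totals [31, 44, 36], n=111
χ² = (17−20.39)²/20.39 + (30−28.94)²/28.94 + (26−23.68)²/23.68 + (14−10.61)²/10.61 + (14−15.06)²/15.06 + (10−12.32)²/12.32 = 2.4246
df = 2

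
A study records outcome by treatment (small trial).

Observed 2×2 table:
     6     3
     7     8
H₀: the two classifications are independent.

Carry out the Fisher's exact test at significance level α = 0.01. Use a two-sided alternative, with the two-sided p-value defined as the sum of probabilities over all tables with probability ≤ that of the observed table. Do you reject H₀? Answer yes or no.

reject H₀: no

Margins: r₁=9, r₂=15, c₁=13, c₂=11, n=24
p_obs = C(9,6)·C(15,7)/C(24,13); sum pmf over tables with pmf ≤ p_obs
p-value (two-sided) = 0.42253
At α=0.01: p ≥ α → fail to reject H₀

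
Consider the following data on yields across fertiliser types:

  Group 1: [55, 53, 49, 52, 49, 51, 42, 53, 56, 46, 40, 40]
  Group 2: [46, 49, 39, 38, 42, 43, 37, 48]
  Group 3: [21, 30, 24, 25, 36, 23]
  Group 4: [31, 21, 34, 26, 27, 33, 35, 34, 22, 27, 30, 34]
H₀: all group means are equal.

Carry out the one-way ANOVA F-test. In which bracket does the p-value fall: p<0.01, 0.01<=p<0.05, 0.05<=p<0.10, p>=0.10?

Group means [48.83, 42.75, 26.50, 29.50], grand mean 37.921
SSB = Σnᵢ(x̄ᵢ−x̄)² = 3249.096; SSW = ΣΣ(x−x̄ᵢ)² = 909.667
MSB = 3249.096/3 = 1083.0322; MSW = 909.667/34 = 26.7549
F = MSB/MSW = 40.4798
df = (3, 34)
p-value (upper-tail) = 0.00000
→ bracket: p<0.01

p-value bracket: p<0.01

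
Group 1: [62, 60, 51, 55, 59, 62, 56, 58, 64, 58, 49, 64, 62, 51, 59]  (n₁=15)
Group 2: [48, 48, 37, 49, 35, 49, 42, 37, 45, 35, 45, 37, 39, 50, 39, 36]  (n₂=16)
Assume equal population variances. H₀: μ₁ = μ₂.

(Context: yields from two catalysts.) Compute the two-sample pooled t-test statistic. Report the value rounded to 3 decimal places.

x̄₁=58.000, s₁=4.766, n₁=15
x̄₂=41.938, s₂=5.651, n₂=16
s_p² = [14·4.766² + 15·5.651²]/29 = 27.4806
SE = √(s_p²·(1/15+1/16)) = 1.8840
t = (58.000−41.938)/1.8840 = 8.5256
df = 29

test statistic = 8.526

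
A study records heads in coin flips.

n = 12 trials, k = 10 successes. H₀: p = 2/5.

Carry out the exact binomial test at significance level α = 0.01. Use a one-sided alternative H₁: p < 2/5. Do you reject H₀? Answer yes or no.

reject H₀: no

Exact binomial: n=12, k=10, p₀=2/5=0.4000
P(X≤10) from Σ C(n,i)·p₀^i·(1−p₀)^(n−i)
p-value (one-sided, H₁ less) = 0.99968
At α=0.01: p ≥ α → fail to reject H₀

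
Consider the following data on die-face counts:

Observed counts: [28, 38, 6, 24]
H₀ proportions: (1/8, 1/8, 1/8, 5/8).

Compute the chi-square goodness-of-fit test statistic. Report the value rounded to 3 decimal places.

test statistic = 102.267

n = 96; E_i = n·p_i = [12.00, 12.00, 12.00, 60.00]
χ² = (28−12.00)²/12.00 + (38−12.00)²/12.00 + (6−12.00)²/12.00 + (24−60.00)²/60.00 = 102.2667
df = 3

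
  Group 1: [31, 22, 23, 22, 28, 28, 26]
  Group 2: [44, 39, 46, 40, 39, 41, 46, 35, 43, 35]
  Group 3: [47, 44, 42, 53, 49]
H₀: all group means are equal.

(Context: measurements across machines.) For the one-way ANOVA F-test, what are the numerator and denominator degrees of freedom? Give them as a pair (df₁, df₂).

k = 3 groups, N = 22 total
df = (k−1, N−k) = (3−1, 22−3) = (2, 19)

degrees of freedom = [2, 19]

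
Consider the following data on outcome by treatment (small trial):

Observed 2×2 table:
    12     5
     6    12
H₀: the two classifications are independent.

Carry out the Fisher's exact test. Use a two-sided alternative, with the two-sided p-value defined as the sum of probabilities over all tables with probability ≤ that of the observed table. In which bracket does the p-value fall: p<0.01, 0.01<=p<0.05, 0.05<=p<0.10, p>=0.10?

p-value bracket: 0.01<=p<0.05

Margins: r₁=17, r₂=18, c₁=18, c₂=17, n=35
p_obs = C(17,12)·C(18,6)/C(35,18); sum pmf over tables with pmf ≤ p_obs
p-value (two-sided) = 0.04371
→ bracket: 0.01<=p<0.05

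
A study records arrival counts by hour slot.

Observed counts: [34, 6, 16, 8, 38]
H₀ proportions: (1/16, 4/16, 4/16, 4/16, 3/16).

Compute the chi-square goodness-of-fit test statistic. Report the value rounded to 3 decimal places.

test statistic = 168.797

n = 102; E_i = n·p_i = [6.38, 25.50, 25.50, 25.50, 19.12]
χ² = (34−6.38)²/6.38 + (6−25.50)²/25.50 + (16−25.50)²/25.50 + (8−25.50)²/25.50 + (38−19.12)²/19.12 = 168.7974
df = 4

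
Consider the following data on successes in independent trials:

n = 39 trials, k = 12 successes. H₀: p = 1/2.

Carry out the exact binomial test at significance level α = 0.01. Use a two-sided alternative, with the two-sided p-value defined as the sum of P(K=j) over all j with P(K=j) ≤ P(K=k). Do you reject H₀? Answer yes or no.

reject H₀: no

Exact binomial: n=39, k=12, p₀=1/2=0.5000
P(X=j) = C(n,j)·p₀^j·(1−p₀)^(n−j); p = Σ P(X=j) over j with P(X=j) ≤ P(X=12)
p-value (two-sided) = 0.02370
At α=0.01: p ≥ α → fail to reject H₀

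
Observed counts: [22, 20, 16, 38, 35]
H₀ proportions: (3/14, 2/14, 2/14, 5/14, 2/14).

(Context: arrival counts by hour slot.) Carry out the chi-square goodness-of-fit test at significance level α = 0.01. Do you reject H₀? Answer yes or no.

n = 131; E_i = n·p_i = [28.07, 18.71, 18.71, 46.79, 18.71]
χ² = (22−28.07)²/28.07 + (20−18.71)²/18.71 + (16−18.71)²/18.71 + (38−46.79)²/46.79 + (35−18.71)²/18.71 = 17.6173
df = 4
p-value (upper-tail) = 0.00147
At α=0.01: p < α → reject H₀

reject H₀: yes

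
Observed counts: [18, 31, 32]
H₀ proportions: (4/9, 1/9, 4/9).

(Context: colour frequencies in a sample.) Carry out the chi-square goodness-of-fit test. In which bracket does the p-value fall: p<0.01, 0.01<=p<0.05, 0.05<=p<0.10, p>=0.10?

p-value bracket: p<0.01

n = 81; E_i = n·p_i = [36.00, 9.00, 36.00]
χ² = (18−36.00)²/36.00 + (31−9.00)²/9.00 + (32−36.00)²/36.00 = 63.2222
df = 2
p-value (upper-tail) = 0.00000
→ bracket: p<0.01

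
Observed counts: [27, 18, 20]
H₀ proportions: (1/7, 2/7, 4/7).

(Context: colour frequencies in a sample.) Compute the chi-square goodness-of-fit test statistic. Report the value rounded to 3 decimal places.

test statistic = 41.723

n = 65; E_i = n·p_i = [9.29, 18.57, 37.14]
χ² = (27−9.29)²/9.29 + (18−18.57)²/18.57 + (20−37.14)²/37.14 = 41.7231
df = 2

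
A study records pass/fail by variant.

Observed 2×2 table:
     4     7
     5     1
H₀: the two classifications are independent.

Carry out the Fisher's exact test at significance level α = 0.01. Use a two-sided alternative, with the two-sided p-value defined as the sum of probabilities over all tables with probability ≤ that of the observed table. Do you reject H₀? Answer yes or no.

reject H₀: no

Margins: r₁=11, r₂=6, c₁=9, c₂=8, n=17
p_obs = C(11,4)·C(6,5)/C(17,9); sum pmf over tables with pmf ≤ p_obs
p-value (two-sided) = 0.13122
At α=0.01: p ≥ α → fail to reject H₀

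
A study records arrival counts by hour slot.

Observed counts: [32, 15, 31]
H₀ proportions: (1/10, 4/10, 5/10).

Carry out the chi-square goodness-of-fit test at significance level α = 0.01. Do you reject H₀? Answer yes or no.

n = 78; E_i = n·p_i = [7.80, 31.20, 39.00]
χ² = (32−7.80)²/7.80 + (15−31.20)²/31.20 + (31−39.00)²/39.00 = 85.1346
df = 2
p-value (upper-tail) = 0.00000
At α=0.01: p < α → reject H₀

reject H₀: yes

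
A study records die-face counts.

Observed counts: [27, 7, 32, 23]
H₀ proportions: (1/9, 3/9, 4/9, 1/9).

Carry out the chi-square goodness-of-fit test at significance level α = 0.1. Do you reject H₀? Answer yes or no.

n = 89; E_i = n·p_i = [9.89, 29.67, 39.56, 9.89]
χ² = (27−9.89)²/9.89 + (7−29.67)²/29.67 + (32−39.56)²/39.56 + (23−9.89)²/9.89 = 65.7528
df = 3
p-value (upper-tail) = 0.00000
At α=0.1: p < α → reject H₀

reject H₀: yes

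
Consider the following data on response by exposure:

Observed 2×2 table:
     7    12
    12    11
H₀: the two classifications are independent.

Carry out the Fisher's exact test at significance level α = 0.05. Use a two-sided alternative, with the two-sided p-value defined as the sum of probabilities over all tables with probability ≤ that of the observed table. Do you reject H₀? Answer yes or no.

Margins: r₁=19, r₂=23, c₁=19, c₂=23, n=42
p_obs = C(19,7)·C(23,12)/C(42,19); sum pmf over tables with pmf ≤ p_obs
p-value (two-sided) = 0.36574
At α=0.05: p ≥ α → fail to reject H₀

reject H₀: no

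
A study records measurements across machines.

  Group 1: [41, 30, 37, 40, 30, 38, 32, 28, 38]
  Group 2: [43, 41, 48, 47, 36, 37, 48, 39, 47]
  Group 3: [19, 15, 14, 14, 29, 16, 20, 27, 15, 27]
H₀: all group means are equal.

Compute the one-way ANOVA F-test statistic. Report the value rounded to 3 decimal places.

test statistic = 48.255

Group means [34.89, 42.89, 19.60], grand mean 32.000
SSB = Σnᵢ(x̄ᵢ−x̄)² = 2679.822; SSW = ΣΣ(x−x̄ᵢ)² = 694.178
MSB = 2679.822/2 = 1339.9111; MSW = 694.178/25 = 27.7671
F = MSB/MSW = 48.2553
df = (2, 25)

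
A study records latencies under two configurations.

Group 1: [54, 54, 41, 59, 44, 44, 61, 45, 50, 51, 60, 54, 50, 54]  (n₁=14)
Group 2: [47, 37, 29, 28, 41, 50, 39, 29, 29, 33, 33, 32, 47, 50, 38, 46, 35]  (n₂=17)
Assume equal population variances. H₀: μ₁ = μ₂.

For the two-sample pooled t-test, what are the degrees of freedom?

df = n₁ + n₂ − 2 = 14 + 17 − 2 = 29

degrees of freedom = 29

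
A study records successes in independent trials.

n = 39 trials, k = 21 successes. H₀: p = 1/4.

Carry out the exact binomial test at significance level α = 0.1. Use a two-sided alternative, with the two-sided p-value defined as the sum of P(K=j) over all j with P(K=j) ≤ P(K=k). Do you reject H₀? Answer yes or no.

reject H₀: yes

Exact binomial: n=39, k=21, p₀=1/4=0.2500
P(X=j) = C(n,j)·p₀^j·(1−p₀)^(n−j); p = Σ P(X=j) over j with P(X=j) ≤ P(X=21)
p-value (two-sided) = 0.00012
At α=0.1: p < α → reject H₀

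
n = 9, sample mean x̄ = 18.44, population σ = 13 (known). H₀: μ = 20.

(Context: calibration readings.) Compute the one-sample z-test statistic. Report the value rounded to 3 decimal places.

test statistic = -0.360

SE = σ/√n = 13/√9 = 4.3333
z = (x̄−μ₀)/SE = (18.44−20)/4.3333 = -0.3600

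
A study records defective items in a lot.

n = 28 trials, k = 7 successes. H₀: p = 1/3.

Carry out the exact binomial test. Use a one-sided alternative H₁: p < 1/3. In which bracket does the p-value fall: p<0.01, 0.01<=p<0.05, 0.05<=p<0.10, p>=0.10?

Exact binomial: n=28, k=7, p₀=1/3=0.3333
P(X≤7) from Σ C(n,i)·p₀^i·(1−p₀)^(n−i)
p-value (one-sided, H₁ less) = 0.23476
→ bracket: p>=0.10

p-value bracket: p>=0.10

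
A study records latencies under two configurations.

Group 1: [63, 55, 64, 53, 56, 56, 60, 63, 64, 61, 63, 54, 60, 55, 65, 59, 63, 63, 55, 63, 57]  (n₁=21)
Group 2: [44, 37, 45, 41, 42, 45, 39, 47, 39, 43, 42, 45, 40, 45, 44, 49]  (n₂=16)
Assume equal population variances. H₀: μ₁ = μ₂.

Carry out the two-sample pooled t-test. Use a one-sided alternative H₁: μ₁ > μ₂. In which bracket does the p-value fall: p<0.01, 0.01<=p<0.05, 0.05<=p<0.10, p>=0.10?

p-value bracket: p<0.01

x̄₁=59.619, s₁=3.943, n₁=21
x̄₂=42.938, s₂=3.193, n₂=16
s_p² = [20·3.943² + 15·3.193²]/35 = 13.2540
SE = √(s_p²·(1/21+1/16)) = 1.2081
t = (59.619−42.938)/1.2081 = 13.8080
df = 35
p-value (one-sided, H₁ greater) = 0.00000
→ bracket: p<0.01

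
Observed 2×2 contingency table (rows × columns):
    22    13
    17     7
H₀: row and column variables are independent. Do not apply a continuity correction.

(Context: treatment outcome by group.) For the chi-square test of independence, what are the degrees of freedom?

df = (r−1)(c−1) = (2−1)·(2−1) = 1

degrees of freedom = 1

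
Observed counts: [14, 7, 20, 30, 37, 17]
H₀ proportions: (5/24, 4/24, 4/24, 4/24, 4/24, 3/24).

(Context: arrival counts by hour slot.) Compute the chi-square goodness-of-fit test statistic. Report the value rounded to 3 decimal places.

test statistic = 31.486

n = 125; E_i = n·p_i = [26.04, 20.83, 20.83, 20.83, 20.83, 15.62]
χ² = (14−26.04)²/26.04 + (7−20.83)²/20.83 + (20−20.83)²/20.83 + (30−20.83)²/20.83 + (37−20.83)²/20.83 + (17−15.62)²/15.62 = 31.4864
df = 5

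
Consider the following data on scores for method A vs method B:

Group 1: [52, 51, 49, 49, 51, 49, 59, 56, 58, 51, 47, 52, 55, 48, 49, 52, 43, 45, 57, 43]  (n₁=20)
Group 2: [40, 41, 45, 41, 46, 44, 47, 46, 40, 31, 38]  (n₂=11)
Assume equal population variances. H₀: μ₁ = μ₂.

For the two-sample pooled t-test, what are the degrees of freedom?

df = n₁ + n₂ − 2 = 20 + 11 − 2 = 29

degrees of freedom = 29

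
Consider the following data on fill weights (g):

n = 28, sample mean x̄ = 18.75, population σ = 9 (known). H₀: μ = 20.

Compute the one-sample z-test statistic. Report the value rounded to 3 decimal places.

SE = σ/√n = 9/√28 = 1.7008
z = (x̄−μ₀)/SE = (18.75−20)/1.7008 = -0.7349

test statistic = -0.735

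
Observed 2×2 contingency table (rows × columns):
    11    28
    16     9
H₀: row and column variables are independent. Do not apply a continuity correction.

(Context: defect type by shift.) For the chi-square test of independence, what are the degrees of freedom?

df = (r−1)(c−1) = (2−1)·(2−1) = 1

degrees of freedom = 1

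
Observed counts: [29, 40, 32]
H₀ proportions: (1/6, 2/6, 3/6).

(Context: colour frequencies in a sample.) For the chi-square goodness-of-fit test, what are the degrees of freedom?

df = k − 1 = 3 − 1 = 2

degrees of freedom = 2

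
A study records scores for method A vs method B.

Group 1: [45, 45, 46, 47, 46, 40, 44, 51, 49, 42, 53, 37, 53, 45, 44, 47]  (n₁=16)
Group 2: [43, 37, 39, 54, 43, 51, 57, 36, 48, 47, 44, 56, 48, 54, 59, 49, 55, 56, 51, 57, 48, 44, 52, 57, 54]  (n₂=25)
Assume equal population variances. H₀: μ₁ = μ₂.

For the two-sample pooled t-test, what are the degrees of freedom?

df = n₁ + n₂ − 2 = 16 + 25 − 2 = 39

degrees of freedom = 39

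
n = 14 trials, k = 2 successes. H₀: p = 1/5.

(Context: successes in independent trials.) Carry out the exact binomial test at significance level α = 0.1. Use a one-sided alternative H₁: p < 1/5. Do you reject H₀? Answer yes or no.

reject H₀: no

Exact binomial: n=14, k=2, p₀=1/5=0.2000
P(X≤2) from Σ C(n,i)·p₀^i·(1−p₀)^(n−i)
p-value (one-sided, H₁ less) = 0.44805
At α=0.1: p ≥ α → fail to reject H₀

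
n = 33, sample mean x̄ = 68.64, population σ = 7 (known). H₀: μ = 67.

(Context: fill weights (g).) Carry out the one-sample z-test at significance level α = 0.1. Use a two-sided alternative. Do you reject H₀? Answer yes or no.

reject H₀: no

SE = σ/√n = 7/√33 = 1.2185
z = (x̄−μ₀)/SE = (68.64−67)/1.2185 = 1.3459
p-value (two-sided) = 0.17834
At α=0.1: p ≥ α → fail to reject H₀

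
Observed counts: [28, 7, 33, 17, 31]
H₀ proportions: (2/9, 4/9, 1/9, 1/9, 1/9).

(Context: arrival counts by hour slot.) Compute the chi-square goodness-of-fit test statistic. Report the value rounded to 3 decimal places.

test statistic = 96.838

n = 116; E_i = n·p_i = [25.78, 51.56, 12.89, 12.89, 12.89]
χ² = (28−25.78)²/25.78 + (7−51.56)²/51.56 + (33−12.89)²/12.89 + (17−12.89)²/12.89 + (31−12.89)²/12.89 = 96.8384
df = 4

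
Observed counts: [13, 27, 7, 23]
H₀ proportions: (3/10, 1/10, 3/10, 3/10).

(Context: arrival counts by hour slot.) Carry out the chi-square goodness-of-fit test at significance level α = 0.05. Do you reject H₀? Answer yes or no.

reject H₀: yes

n = 70; E_i = n·p_i = [21.00, 7.00, 21.00, 21.00]
χ² = (13−21.00)²/21.00 + (27−7.00)²/7.00 + (7−21.00)²/21.00 + (23−21.00)²/21.00 = 69.7143
df = 3
p-value (upper-tail) = 0.00000
At α=0.05: p < α → reject H₀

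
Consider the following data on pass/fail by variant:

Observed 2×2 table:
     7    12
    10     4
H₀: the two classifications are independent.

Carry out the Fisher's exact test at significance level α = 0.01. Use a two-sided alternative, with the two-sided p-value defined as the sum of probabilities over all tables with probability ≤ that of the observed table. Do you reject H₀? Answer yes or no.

Margins: r₁=19, r₂=14, c₁=17, c₂=16, n=33
p_obs = C(19,7)·C(14,10)/C(33,17); sum pmf over tables with pmf ≤ p_obs
p-value (two-sided) = 0.07986
At α=0.01: p ≥ α → fail to reject H₀

reject H₀: no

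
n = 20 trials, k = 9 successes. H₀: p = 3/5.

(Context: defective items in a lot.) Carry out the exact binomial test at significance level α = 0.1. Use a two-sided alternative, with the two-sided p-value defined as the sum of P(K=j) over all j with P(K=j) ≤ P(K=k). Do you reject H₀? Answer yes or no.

reject H₀: no

Exact binomial: n=20, k=9, p₀=3/5=0.6000
P(X=j) = C(n,j)·p₀^j·(1−p₀)^(n−j); p = Σ P(X=j) over j with P(X=j) ≤ P(X=9)
p-value (two-sided) = 0.17847
At α=0.1: p ≥ α → fail to reject H₀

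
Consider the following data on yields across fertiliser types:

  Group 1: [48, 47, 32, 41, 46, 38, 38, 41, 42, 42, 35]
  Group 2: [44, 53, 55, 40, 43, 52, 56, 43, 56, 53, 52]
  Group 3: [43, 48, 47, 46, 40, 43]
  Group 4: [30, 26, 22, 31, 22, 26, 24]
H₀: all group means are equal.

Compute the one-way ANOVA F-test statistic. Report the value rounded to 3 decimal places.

test statistic = 35.805

Group means [40.91, 49.73, 44.50, 25.86], grand mean 41.286
SSB = Σnᵢ(x̄ᵢ−x̄)² = 2513.695; SSW = ΣΣ(x−x̄ᵢ)² = 725.448
MSB = 2513.695/3 = 837.8983; MSW = 725.448/31 = 23.4016
F = MSB/MSW = 35.8052
df = (3, 31)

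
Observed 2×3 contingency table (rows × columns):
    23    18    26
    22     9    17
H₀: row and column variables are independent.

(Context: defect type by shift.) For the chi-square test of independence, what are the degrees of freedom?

df = (r−1)(c−1) = (2−1)·(3−1) = 2

degrees of freedom = 2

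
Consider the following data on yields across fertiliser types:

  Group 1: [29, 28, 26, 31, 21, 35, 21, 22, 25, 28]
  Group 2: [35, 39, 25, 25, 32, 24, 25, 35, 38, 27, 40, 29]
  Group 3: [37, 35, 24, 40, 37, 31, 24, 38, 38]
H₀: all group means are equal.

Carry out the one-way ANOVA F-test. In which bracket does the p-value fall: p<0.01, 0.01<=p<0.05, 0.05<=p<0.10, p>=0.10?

Group means [26.60, 31.17, 33.78], grand mean 30.452
SSB = Σnᵢ(x̄ᵢ−x̄)² = 254.055; SSW = ΣΣ(x−x̄ᵢ)² = 885.622
MSB = 254.055/2 = 127.0276; MSW = 885.622/28 = 31.6294
F = MSB/MSW = 4.0161
df = (2, 28)
p-value (upper-tail) = 0.02928
→ bracket: 0.01<=p<0.05

p-value bracket: 0.01<=p<0.05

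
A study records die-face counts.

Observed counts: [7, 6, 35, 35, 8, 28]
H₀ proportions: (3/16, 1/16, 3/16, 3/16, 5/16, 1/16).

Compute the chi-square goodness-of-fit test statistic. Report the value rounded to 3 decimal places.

test statistic = 104.973

n = 119; E_i = n·p_i = [22.31, 7.44, 22.31, 22.31, 37.19, 7.44]
χ² = (7−22.31)²/22.31 + (6−7.44)²/7.44 + (35−22.31)²/22.31 + (35−22.31)²/22.31 + (8−37.19)²/37.19 + (28−7.44)²/7.44 = 104.9731
df = 5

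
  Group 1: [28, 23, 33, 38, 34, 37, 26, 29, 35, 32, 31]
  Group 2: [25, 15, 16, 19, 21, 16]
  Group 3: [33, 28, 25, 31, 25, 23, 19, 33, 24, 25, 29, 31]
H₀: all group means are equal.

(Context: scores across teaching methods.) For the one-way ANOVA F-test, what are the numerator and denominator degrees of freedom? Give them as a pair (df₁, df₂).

k = 3 groups, N = 29 total
df = (k−1, N−k) = (3−1, 29−3) = (2, 26)

degrees of freedom = [2, 26]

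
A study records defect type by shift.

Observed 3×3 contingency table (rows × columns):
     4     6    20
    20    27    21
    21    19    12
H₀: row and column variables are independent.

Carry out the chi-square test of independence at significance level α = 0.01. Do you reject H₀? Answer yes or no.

reject H₀: yes

Row totals [30, 68, 52], col totals [45, 52, 53], n=150
χ² = (4−9.00)²/9.00 + (6−10.40)²/10.40 + (20−10.60)²/10.60 + (20−20.40)²/20.40 + (27−23.57)²/23.57 + (21−24.03)²/24.03 + (21−15.60)²/15.60 + (19−18.03)²/18.03 + (12−18.37)²/18.37 = 17.9950
df = 4
p-value (upper-tail) = 0.00124
At α=0.01: p < α → reject H₀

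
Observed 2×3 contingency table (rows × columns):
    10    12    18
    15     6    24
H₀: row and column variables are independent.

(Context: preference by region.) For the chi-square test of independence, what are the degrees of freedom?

degrees of freedom = 2

df = (r−1)(c−1) = (2−1)·(3−1) = 2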